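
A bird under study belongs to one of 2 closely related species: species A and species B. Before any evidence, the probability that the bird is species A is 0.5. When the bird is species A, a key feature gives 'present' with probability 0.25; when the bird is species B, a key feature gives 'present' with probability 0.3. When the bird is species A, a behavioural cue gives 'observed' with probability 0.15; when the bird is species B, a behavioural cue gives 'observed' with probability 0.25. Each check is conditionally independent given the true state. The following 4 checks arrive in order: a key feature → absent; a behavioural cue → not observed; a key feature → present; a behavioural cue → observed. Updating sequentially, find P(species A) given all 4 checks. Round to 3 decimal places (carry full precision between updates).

After a key feature='absent': P(species A) = 0.75·0.5000 / (0.75·0.5000 + 0.7·0.5000) ≈ 0.5172
After a behavioural cue='not observed': P(species A) = 0.85·0.5172 / (0.85·0.5172 + 0.75·0.4828) ≈ 0.5484
After a key feature='present': P(species A) = 0.25·0.5484 / (0.25·0.5484 + 0.3·0.4516) ≈ 0.5030
After a behavioural cue='observed': P(species A) = 0.15·0.5030 / (0.15·0.5030 + 0.25·0.4970) ≈ 0.3778

0.378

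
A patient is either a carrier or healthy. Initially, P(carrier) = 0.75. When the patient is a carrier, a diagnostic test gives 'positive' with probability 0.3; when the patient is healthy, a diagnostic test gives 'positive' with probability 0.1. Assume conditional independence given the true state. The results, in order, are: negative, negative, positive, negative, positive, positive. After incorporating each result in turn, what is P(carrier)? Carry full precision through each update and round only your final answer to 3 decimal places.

After 'negative': P(carrier) = 0.7·0.7500 / (0.7·0.7500 + 0.9·0.2500) ≈ 0.7000
After 'negative': P(carrier) = 0.7·0.7000 / (0.7·0.7000 + 0.9·0.3000) ≈ 0.6447
After 'positive': P(carrier) = 0.3·0.6447 / (0.3·0.6447 + 0.1·0.3553) ≈ 0.8448
After 'negative': P(carrier) = 0.7·0.8448 / (0.7·0.8448 + 0.9·0.1552) ≈ 0.8090
After 'positive': P(carrier) = 0.3·0.8090 / (0.3·0.8090 + 0.1·0.1910) ≈ 0.9270
After 'positive': P(carrier) = 0.3·0.9270 / (0.3·0.9270 + 0.1·0.0730) ≈ 0.9744

0.974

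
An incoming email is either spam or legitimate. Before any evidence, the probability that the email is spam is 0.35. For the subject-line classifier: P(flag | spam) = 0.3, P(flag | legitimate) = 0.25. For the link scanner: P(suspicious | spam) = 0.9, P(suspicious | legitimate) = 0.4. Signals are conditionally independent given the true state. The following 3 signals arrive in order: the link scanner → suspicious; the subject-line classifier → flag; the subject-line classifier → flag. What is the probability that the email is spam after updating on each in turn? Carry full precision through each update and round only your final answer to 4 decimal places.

0.6357

After the link scanner='suspicious': P(spam) = 0.9·0.3500 / (0.9·0.3500 + 0.4·0.6500) ≈ 0.5478
After the subject-line classifier='flag': P(spam) = 0.3·0.5478 / (0.3·0.5478 + 0.25·0.4522) ≈ 0.5925
After the subject-line classifier='flag': P(spam) = 0.3·0.5925 / (0.3·0.5925 + 0.25·0.4075) ≈ 0.6357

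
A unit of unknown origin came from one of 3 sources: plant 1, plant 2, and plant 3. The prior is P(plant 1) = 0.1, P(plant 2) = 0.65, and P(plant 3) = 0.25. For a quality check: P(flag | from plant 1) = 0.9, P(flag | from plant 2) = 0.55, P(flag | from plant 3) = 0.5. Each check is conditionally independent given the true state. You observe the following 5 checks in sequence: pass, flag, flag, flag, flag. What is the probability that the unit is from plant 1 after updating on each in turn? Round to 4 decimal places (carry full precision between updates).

0.1595

After 'pass': normaliser = 0.1·0.1000 + 0.45·0.6500 + 0.5·0.2500; P(plant 1) ≈ 0.0234, P(plant 2) ≈ 0.6842, P(plant 3) ≈ 0.2924
After 'flag': normaliser = 0.9·0.0234 + 0.55·0.6842 + 0.5·0.2924; P(plant 1) ≈ 0.0387, P(plant 2) ≈ 0.6923, P(plant 3) ≈ 0.2690
After 'flag': normaliser = 0.9·0.0387 + 0.55·0.6923 + 0.5·0.2690; P(plant 1) ≈ 0.0634, P(plant 2) ≈ 0.6922, P(plant 3) ≈ 0.2445
After 'flag': normaliser = 0.9·0.0634 + 0.55·0.6922 + 0.5·0.2445; P(plant 1) ≈ 0.1018, P(plant 2) ≈ 0.6799, P(plant 3) ≈ 0.2183
After 'flag': normaliser = 0.9·0.1018 + 0.55·0.6799 + 0.5·0.2183; P(plant 1) ≈ 0.1595, P(plant 2) ≈ 0.6506, P(plant 3) ≈ 0.1899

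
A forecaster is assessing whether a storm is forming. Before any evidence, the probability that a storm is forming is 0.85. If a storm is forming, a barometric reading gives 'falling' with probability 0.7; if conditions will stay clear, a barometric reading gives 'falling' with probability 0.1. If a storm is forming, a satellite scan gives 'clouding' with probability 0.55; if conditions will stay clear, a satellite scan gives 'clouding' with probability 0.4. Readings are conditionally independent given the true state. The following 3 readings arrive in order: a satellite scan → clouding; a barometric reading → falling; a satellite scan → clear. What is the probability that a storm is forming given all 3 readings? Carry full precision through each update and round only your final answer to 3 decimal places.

0.976

After a satellite scan='clouding': P(storm) = 0.55·0.8500 / (0.55·0.8500 + 0.4·0.1500) ≈ 0.8863
After a barometric reading='falling': P(storm) = 0.7·0.8863 / (0.7·0.8863 + 0.1·0.1137) ≈ 0.9820
After a satellite scan='clear': P(storm) = 0.45·0.9820 / (0.45·0.9820 + 0.6·0.0180) ≈ 0.9761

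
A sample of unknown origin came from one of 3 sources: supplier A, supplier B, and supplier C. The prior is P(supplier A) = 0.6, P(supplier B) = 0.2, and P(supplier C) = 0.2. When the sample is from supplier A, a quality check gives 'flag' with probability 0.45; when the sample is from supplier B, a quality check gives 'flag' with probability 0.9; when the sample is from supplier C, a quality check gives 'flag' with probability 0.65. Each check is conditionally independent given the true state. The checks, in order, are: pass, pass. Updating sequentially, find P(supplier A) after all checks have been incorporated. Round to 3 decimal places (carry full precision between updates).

After 'pass': normaliser = 0.55·0.6000 + 0.1·0.2000 + 0.35·0.2000; P(supplier A) ≈ 0.7857, P(supplier B) ≈ 0.0476, P(supplier C) ≈ 0.1667
After 'pass': normaliser = 0.55·0.7857 + 0.1·0.0476 + 0.35·0.1667; P(supplier A) ≈ 0.8726, P(supplier B) ≈ 0.0096, P(supplier C) ≈ 0.1178

0.873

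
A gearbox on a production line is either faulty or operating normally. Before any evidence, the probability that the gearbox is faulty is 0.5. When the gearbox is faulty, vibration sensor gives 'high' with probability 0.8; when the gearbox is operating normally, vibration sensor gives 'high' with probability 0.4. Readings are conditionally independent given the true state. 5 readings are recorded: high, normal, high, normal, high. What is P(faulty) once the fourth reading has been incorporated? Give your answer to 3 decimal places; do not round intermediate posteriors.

Each posterior becomes the prior for the next update.
After 'high': P(faulty) = 0.8·0.5000 / (0.8·0.5000 + 0.4·0.5000) ≈ 0.6667
After 'normal': P(faulty) = 0.2·0.6667 / (0.2·0.6667 + 0.6·0.3333) ≈ 0.4000
After 'high': P(faulty) = 0.8·0.4000 / (0.8·0.4000 + 0.4·0.6000) ≈ 0.5714
After 'normal': P(faulty) = 0.2·0.5714 / (0.2·0.5714 + 0.6·0.4286) ≈ 0.3077

0.308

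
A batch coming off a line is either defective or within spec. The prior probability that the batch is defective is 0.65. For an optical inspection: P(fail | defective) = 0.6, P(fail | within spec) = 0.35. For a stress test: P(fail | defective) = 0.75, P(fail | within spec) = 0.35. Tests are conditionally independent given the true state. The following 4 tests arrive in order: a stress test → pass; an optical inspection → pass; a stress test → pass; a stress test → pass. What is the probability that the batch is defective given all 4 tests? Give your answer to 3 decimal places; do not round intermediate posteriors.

Each posterior becomes the prior for the next update.
After a stress test='pass': P(defective) = 0.25·0.6500 / (0.25·0.6500 + 0.65·0.3500) ≈ 0.4167
After an optical inspection='pass': P(defective) = 0.4·0.4167 / (0.4·0.4167 + 0.65·0.5833) ≈ 0.3053
After a stress test='pass': P(defective) = 0.25·0.3053 / (0.25·0.3053 + 0.65·0.6947) ≈ 0.1446
After a stress test='pass': P(defective) = 0.25·0.1446 / (0.25·0.1446 + 0.65·0.8554) ≈ 0.0611

0.061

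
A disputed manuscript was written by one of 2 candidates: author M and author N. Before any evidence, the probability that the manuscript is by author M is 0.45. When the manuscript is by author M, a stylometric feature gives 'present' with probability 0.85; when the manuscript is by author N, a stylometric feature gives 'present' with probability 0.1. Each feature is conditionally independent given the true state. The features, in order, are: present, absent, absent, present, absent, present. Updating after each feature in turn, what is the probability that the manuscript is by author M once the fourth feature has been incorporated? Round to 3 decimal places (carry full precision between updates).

Each posterior becomes the prior for the next update.
After 'present': P(author M) = 0.85·0.4500 / (0.85·0.4500 + 0.1·0.5500) ≈ 0.8743
After 'absent': P(author M) = 0.15·0.8743 / (0.15·0.8743 + 0.9·0.1257) ≈ 0.5368
After 'absent': P(author M) = 0.15·0.5368 / (0.15·0.5368 + 0.9·0.4632) ≈ 0.1619
After 'present': P(author M) = 0.85·0.1619 / (0.85·0.1619 + 0.1·0.8381) ≈ 0.6215

0.622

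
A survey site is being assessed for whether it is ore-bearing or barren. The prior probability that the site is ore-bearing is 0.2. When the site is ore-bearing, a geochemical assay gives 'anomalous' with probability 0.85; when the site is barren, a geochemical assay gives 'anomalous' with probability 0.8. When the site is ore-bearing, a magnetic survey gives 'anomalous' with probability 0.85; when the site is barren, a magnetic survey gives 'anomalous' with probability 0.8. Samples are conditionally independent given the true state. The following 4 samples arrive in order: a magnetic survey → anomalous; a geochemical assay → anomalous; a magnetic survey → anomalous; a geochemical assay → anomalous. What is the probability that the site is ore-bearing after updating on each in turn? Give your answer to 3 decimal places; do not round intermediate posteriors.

After a magnetic survey='anomalous': P(ore) = 0.85·0.2000 / (0.85·0.2000 + 0.8·0.8000) ≈ 0.2099
After a geochemical assay='anomalous': P(ore) = 0.85·0.2099 / (0.85·0.2099 + 0.8·0.7901) ≈ 0.2201
After a magnetic survey='anomalous': P(ore) = 0.85·0.2201 / (0.85·0.2201 + 0.8·0.7799) ≈ 0.2307
After a geochemical assay='anomalous': P(ore) = 0.85·0.2307 / (0.85·0.2307 + 0.8·0.7693) ≈ 0.2416

0.242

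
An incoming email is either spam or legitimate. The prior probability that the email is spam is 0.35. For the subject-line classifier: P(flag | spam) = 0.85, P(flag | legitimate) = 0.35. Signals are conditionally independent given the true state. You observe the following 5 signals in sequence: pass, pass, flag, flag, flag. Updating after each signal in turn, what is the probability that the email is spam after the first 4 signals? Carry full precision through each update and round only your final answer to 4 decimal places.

0.1447

Apply Bayes' rule sequentially, carrying P(spam) forward.
After 'pass': P(spam) = 0.15·0.3500 / (0.15·0.3500 + 0.65·0.6500) ≈ 0.1105
After 'pass': P(spam) = 0.15·0.1105 / (0.15·0.1105 + 0.65·0.8895) ≈ 0.0279
After 'flag': P(spam) = 0.85·0.0279 / (0.85·0.0279 + 0.35·0.9721) ≈ 0.0651
After 'flag': P(spam) = 0.85·0.0651 / (0.85·0.0651 + 0.35·0.9349) ≈ 0.1447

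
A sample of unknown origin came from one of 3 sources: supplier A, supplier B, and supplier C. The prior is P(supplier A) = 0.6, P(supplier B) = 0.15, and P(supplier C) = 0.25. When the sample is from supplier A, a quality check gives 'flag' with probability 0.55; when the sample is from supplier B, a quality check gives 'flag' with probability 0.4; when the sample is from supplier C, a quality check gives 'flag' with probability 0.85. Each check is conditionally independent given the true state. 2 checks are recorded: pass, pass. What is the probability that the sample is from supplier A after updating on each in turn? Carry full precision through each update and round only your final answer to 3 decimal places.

Each posterior becomes the prior for the next update.
After 'pass': normaliser = 0.45·0.6000 + 0.6·0.1500 + 0.15·0.2500; P(supplier A) ≈ 0.6792, P(supplier B) ≈ 0.2264, P(supplier C) ≈ 0.0943
After 'pass': normaliser = 0.45·0.6792 + 0.6·0.2264 + 0.15·0.0943; P(supplier A) ≈ 0.6708, P(supplier B) ≈ 0.2981, P(supplier C) ≈ 0.0311

0.671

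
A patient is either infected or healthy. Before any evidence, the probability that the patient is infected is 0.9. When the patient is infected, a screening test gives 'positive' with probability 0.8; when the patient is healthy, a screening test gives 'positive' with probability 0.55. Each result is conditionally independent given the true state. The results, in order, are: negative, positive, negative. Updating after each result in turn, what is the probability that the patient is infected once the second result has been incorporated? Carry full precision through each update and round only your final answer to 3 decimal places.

0.853

After 'negative': P(infected) = 0.2·0.9000 / (0.2·0.9000 + 0.45·0.1000) ≈ 0.8000
After 'positive': P(infected) = 0.8·0.8000 / (0.8·0.8000 + 0.55·0.2000) ≈ 0.8533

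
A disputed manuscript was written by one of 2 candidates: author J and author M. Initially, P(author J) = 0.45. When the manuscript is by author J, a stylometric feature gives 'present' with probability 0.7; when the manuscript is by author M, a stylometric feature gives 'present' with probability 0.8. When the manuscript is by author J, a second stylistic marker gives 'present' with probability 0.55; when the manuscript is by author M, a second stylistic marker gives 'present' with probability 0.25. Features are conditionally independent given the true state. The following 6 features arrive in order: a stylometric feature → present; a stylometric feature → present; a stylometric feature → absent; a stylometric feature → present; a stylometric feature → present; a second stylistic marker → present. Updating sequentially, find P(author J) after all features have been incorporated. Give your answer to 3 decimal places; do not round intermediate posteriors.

0.613

After a stylometric feature='present': P(author J) = 0.7·0.4500 / (0.7·0.4500 + 0.8·0.5500) ≈ 0.4172
After a stylometric feature='present': P(author J) = 0.7·0.4172 / (0.7·0.4172 + 0.8·0.5828) ≈ 0.3852
After a stylometric feature='absent': P(author J) = 0.3·0.3852 / (0.3·0.3852 + 0.2·0.6148) ≈ 0.4844
After a stylometric feature='present': P(author J) = 0.7·0.4844 / (0.7·0.4844 + 0.8·0.5156) ≈ 0.4512
After a stylometric feature='present': P(author J) = 0.7·0.4512 / (0.7·0.4512 + 0.8·0.5488) ≈ 0.4184
After a second stylistic marker='present': P(author J) = 0.55·0.4184 / (0.55·0.4184 + 0.25·0.5816) ≈ 0.6128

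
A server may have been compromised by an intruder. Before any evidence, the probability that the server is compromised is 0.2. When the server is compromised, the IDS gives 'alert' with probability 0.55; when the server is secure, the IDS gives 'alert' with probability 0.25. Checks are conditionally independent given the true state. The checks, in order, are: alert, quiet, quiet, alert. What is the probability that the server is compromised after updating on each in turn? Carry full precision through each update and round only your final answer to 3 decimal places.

After 'alert': P(compromised) = 0.55·0.2000 / (0.55·0.2000 + 0.25·0.8000) ≈ 0.3548
After 'quiet': P(compromised) = 0.45·0.3548 / (0.45·0.3548 + 0.75·0.6452) ≈ 0.2481
After 'quiet': P(compromised) = 0.45·0.2481 / (0.45·0.2481 + 0.75·0.7519) ≈ 0.1653
After 'alert': P(compromised) = 0.55·0.1653 / (0.55·0.1653 + 0.25·0.8347) ≈ 0.3034

0.303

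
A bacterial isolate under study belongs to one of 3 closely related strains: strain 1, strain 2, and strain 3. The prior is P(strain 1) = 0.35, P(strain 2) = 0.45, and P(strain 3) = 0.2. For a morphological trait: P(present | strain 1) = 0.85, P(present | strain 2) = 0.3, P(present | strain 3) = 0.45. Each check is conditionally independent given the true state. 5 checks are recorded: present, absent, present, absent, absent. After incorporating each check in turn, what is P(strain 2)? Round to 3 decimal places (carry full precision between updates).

0.647

After 'present': normaliser = 0.85·0.3500 + 0.3·0.4500 + 0.45·0.2000; P(strain 1) ≈ 0.5694, P(strain 2) ≈ 0.2584, P(strain 3) ≈ 0.1722
After 'absent': normaliser = 0.15·0.5694 + 0.7·0.2584 + 0.55·0.1722; P(strain 1) ≈ 0.2366, P(strain 2) ≈ 0.5010, P(strain 3) ≈ 0.2624
After 'present': normaliser = 0.85·0.2366 + 0.3·0.5010 + 0.45·0.2624; P(strain 1) ≈ 0.4283, P(strain 2) ≈ 0.3201, P(strain 3) ≈ 0.2515
After 'absent': normaliser = 0.15·0.4283 + 0.7·0.3201 + 0.55·0.2515; P(strain 1) ≈ 0.1506, P(strain 2) ≈ 0.5252, P(strain 3) ≈ 0.3242
After 'absent': normaliser = 0.15·0.1506 + 0.7·0.5252 + 0.55·0.3242; P(strain 1) ≈ 0.0397, P(strain 2) ≈ 0.6466, P(strain 3) ≈ 0.3137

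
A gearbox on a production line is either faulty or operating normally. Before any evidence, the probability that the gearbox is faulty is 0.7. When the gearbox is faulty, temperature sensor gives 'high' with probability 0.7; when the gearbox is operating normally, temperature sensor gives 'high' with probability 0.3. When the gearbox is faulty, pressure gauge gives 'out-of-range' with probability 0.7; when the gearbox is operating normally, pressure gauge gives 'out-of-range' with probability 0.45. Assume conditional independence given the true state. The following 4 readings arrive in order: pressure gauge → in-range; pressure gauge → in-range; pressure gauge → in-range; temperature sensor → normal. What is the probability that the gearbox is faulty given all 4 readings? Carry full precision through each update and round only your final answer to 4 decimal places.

Apply Bayes' rule sequentially, carrying P(faulty) forward.
After pressure gauge='in-range': P(faulty) = 0.3·0.7000 / (0.3·0.7000 + 0.55·0.3000) ≈ 0.5600
After pressure gauge='in-range': P(faulty) = 0.3·0.5600 / (0.3·0.5600 + 0.55·0.4400) ≈ 0.4098
After pressure gauge='in-range': P(faulty) = 0.3·0.4098 / (0.3·0.4098 + 0.55·0.5902) ≈ 0.2747
After temperature sensor='normal': P(faulty) = 0.3·0.2747 / (0.3·0.2747 + 0.7·0.7253) ≈ 0.1396

0.1396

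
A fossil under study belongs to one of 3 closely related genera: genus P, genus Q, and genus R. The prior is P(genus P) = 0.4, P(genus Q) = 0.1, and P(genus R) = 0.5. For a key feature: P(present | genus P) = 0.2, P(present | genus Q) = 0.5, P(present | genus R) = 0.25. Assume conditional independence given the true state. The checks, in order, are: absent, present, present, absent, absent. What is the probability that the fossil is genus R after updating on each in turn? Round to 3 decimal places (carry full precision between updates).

0.538

After 'absent': normaliser = 0.8·0.4000 + 0.5·0.1000 + 0.75·0.5000; P(genus P) ≈ 0.4295, P(genus Q) ≈ 0.0671, P(genus R) ≈ 0.5034
After 'present': normaliser = 0.2·0.4295 + 0.5·0.0671 + 0.25·0.5034; P(genus P) ≈ 0.3502, P(genus Q) ≈ 0.1368, P(genus R) ≈ 0.5130
After 'present': normaliser = 0.2·0.3502 + 0.5·0.1368 + 0.25·0.5130; P(genus P) ≈ 0.2626, P(genus Q) ≈ 0.2565, P(genus R) ≈ 0.4809
After 'absent': normaliser = 0.8·0.2626 + 0.5·0.2565 + 0.75·0.4809; P(genus P) ≈ 0.3006, P(genus Q) ≈ 0.1835, P(genus R) ≈ 0.5160
After 'absent': normaliser = 0.8·0.3006 + 0.5·0.1835 + 0.75·0.5160; P(genus P) ≈ 0.3344, P(genus Q) ≈ 0.1275, P(genus R) ≈ 0.5381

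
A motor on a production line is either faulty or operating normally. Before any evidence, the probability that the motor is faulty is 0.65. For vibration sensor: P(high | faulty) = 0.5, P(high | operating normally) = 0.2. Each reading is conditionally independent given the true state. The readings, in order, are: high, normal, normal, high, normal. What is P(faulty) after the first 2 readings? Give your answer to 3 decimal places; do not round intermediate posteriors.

0.744

After 'high': P(faulty) = 0.5·0.6500 / (0.5·0.6500 + 0.2·0.3500) ≈ 0.8228
After 'normal': P(faulty) = 0.5·0.8228 / (0.5·0.8228 + 0.8·0.1772) ≈ 0.7437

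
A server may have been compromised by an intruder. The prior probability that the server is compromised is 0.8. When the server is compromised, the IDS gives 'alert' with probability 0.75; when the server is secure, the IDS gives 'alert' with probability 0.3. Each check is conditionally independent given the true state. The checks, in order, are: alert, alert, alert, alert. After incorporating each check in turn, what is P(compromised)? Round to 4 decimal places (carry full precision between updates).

After 'alert': P(compromised) = 0.75·0.8000 / (0.75·0.8000 + 0.3·0.2000) ≈ 0.9091
After 'alert': P(compromised) = 0.75·0.9091 / (0.75·0.9091 + 0.3·0.0909) ≈ 0.9615
After 'alert': P(compromised) = 0.75·0.9615 / (0.75·0.9615 + 0.3·0.0385) ≈ 0.9843
After 'alert': P(compromised) = 0.75·0.9843 / (0.75·0.9843 + 0.3·0.0157) ≈ 0.9936

0.9936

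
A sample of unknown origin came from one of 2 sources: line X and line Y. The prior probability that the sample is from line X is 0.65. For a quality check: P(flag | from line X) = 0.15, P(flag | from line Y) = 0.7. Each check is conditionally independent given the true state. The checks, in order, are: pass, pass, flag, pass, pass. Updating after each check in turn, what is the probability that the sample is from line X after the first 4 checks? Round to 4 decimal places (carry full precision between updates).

0.9005

After 'pass': P(line X) = 0.85·0.6500 / (0.85·0.6500 + 0.3·0.3500) ≈ 0.8403
After 'pass': P(line X) = 0.85·0.8403 / (0.85·0.8403 + 0.3·0.1597) ≈ 0.9371
After 'flag': P(line X) = 0.15·0.9371 / (0.15·0.9371 + 0.7·0.0629) ≈ 0.7616
After 'pass': P(line X) = 0.85·0.7616 / (0.85·0.7616 + 0.3·0.2384) ≈ 0.9005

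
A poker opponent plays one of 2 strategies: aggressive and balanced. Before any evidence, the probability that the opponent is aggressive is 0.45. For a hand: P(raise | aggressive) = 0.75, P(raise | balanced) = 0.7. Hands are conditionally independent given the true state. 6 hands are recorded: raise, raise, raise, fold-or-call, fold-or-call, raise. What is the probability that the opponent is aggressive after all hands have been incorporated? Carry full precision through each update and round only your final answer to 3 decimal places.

After 'raise': P(aggressive) = 0.75·0.4500 / (0.75·0.4500 + 0.7·0.5500) ≈ 0.4671
After 'raise': P(aggressive) = 0.75·0.4671 / (0.75·0.4671 + 0.7·0.5329) ≈ 0.4843
After 'raise': P(aggressive) = 0.75·0.4843 / (0.75·0.4843 + 0.7·0.5157) ≈ 0.5016
After 'fold-or-call': P(aggressive) = 0.25·0.5016 / (0.25·0.5016 + 0.3·0.4984) ≈ 0.4561
After 'fold-or-call': P(aggressive) = 0.25·0.4561 / (0.25·0.4561 + 0.3·0.5439) ≈ 0.4114
After 'raise': P(aggressive) = 0.75·0.4114 / (0.75·0.4114 + 0.7·0.5886) ≈ 0.4282

0.428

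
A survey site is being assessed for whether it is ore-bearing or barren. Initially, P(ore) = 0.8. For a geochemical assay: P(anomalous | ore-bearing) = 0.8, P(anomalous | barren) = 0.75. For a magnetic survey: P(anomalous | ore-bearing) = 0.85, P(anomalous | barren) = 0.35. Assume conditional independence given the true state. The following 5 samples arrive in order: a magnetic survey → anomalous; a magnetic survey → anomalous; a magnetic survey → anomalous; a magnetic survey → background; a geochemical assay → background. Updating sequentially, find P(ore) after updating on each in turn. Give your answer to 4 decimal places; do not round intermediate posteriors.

0.9136

After a magnetic survey='anomalous': P(ore) = 0.85·0.8000 / (0.85·0.8000 + 0.35·0.2000) ≈ 0.9067
After a magnetic survey='anomalous': P(ore) = 0.85·0.9067 / (0.85·0.9067 + 0.35·0.0933) ≈ 0.9593
After a magnetic survey='anomalous': P(ore) = 0.85·0.9593 / (0.85·0.9593 + 0.35·0.0407) ≈ 0.9828
After a magnetic survey='background': P(ore) = 0.15·0.9828 / (0.15·0.9828 + 0.65·0.0172) ≈ 0.9297
After a geochemical assay='background': P(ore) = 0.2·0.9297 / (0.2·0.9297 + 0.25·0.0703) ≈ 0.9136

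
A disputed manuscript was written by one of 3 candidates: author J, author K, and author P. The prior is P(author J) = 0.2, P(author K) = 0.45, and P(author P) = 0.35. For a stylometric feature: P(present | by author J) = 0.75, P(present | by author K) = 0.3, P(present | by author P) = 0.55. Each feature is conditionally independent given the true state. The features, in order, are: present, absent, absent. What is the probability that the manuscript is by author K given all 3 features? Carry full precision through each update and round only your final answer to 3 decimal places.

0.578

After 'present': normaliser = 0.75·0.2000 + 0.3·0.4500 + 0.55·0.3500; P(author J) ≈ 0.3141, P(author K) ≈ 0.2827, P(author P) ≈ 0.4031
After 'absent': normaliser = 0.25·0.3141 + 0.7·0.2827 + 0.45·0.4031; P(author J) ≈ 0.1715, P(author K) ≈ 0.4322, P(author P) ≈ 0.3962
After 'absent': normaliser = 0.25·0.1715 + 0.7·0.4322 + 0.45·0.3962; P(author J) ≈ 0.0819, P(author K) ≈ 0.5777, P(author P) ≈ 0.3404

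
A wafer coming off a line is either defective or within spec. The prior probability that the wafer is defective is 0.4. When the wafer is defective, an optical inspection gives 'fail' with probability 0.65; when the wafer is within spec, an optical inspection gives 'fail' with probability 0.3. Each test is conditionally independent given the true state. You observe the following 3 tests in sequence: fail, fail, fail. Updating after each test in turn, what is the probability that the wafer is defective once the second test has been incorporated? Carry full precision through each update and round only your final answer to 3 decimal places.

After 'fail': P(defective) = 0.65·0.4000 / (0.65·0.4000 + 0.3·0.6000) ≈ 0.5909
After 'fail': P(defective) = 0.65·0.5909 / (0.65·0.5909 + 0.3·0.4091) ≈ 0.7578

0.758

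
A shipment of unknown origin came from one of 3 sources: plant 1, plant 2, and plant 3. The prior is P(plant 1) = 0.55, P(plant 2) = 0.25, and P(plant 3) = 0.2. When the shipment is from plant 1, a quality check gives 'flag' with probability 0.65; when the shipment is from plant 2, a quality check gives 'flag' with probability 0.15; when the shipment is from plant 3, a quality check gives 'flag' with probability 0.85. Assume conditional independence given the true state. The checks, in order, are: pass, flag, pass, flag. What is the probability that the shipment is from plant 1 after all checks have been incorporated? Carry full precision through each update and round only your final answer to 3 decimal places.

Apply Bayes' rule sequentially, carrying P(plant 1) forward.
After 'pass': normaliser = 0.35·0.5500 + 0.85·0.2500 + 0.15·0.2000; P(plant 1) ≈ 0.4425, P(plant 2) ≈ 0.4885, P(plant 3) ≈ 0.0690
After 'flag': normaliser = 0.65·0.4425 + 0.15·0.4885 + 0.85·0.0690; P(plant 1) ≈ 0.6856, P(plant 2) ≈ 0.1747, P(plant 3) ≈ 0.1397
After 'pass': normaliser = 0.35·0.6856 + 0.85·0.1747 + 0.15·0.1397; P(plant 1) ≈ 0.5862, P(plant 2) ≈ 0.3626, P(plant 3) ≈ 0.0512
After 'flag': normaliser = 0.65·0.5862 + 0.15·0.3626 + 0.85·0.0512; P(plant 1) ≈ 0.7956, P(plant 2) ≈ 0.1136, P(plant 3) ≈ 0.0909

0.796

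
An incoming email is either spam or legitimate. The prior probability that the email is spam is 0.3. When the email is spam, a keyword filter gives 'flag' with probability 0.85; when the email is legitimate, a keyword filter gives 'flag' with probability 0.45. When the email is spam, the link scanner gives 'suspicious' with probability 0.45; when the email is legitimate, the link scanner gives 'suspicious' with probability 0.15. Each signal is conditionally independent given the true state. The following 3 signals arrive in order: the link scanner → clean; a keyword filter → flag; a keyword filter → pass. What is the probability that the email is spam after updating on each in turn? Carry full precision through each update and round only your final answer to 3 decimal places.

0.125

After the link scanner='clean': P(spam) = 0.55·0.3000 / (0.55·0.3000 + 0.85·0.7000) ≈ 0.2171
After a keyword filter='flag': P(spam) = 0.85·0.2171 / (0.85·0.2171 + 0.45·0.7829) ≈ 0.3438
After a keyword filter='pass': P(spam) = 0.15·0.3438 / (0.15·0.3438 + 0.55·0.6562) ≈ 0.1250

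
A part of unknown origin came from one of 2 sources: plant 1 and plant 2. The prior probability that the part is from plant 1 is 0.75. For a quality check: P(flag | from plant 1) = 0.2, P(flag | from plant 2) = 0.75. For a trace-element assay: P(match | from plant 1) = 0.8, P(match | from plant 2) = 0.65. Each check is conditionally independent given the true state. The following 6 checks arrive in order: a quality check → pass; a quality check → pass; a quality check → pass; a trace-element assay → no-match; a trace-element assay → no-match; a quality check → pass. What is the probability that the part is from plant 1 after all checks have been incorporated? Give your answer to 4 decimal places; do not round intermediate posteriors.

0.9904

After a quality check='pass': P(plant 1) = 0.8·0.7500 / (0.8·0.7500 + 0.25·0.2500) ≈ 0.9057
After a quality check='pass': P(plant 1) = 0.8·0.9057 / (0.8·0.9057 + 0.25·0.0943) ≈ 0.9685
After a quality check='pass': P(plant 1) = 0.8·0.9685 / (0.8·0.9685 + 0.25·0.0315) ≈ 0.9899
After a trace-element assay='no-match': P(plant 1) = 0.2·0.9899 / (0.2·0.9899 + 0.35·0.0101) ≈ 0.9825
After a trace-element assay='no-match': P(plant 1) = 0.2·0.9825 / (0.2·0.9825 + 0.35·0.0175) ≈ 0.9698
After a quality check='pass': P(plant 1) = 0.8·0.9698 / (0.8·0.9698 + 0.25·0.0302) ≈ 0.9904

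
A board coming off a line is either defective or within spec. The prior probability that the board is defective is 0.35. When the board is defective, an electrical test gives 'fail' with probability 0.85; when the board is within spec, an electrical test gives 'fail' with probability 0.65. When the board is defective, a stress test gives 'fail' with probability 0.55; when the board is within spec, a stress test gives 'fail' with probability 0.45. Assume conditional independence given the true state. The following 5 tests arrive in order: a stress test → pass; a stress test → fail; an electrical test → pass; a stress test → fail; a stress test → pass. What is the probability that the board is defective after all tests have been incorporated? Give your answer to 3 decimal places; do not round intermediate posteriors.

After a stress test='pass': P(defective) = 0.45·0.3500 / (0.45·0.3500 + 0.55·0.6500) ≈ 0.3058
After a stress test='fail': P(defective) = 0.55·0.3058 / (0.55·0.3058 + 0.45·0.6942) ≈ 0.3500
After an electrical test='pass': P(defective) = 0.15·0.3500 / (0.15·0.3500 + 0.35·0.6500) ≈ 0.1875
After a stress test='fail': P(defective) = 0.55·0.1875 / (0.55·0.1875 + 0.45·0.8125) ≈ 0.2200
After a stress test='pass': P(defective) = 0.45·0.2200 / (0.45·0.2200 + 0.55·0.7800) ≈ 0.1875

0.188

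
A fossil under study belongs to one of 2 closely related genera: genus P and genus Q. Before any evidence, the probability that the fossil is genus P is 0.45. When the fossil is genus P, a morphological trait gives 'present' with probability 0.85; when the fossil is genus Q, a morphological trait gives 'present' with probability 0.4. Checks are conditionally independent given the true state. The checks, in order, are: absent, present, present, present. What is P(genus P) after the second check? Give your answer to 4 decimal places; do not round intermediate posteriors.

Each posterior becomes the prior for the next update.
After 'absent': P(genus P) = 0.15·0.4500 / (0.15·0.4500 + 0.6·0.5500) ≈ 0.1698
After 'present': P(genus P) = 0.85·0.1698 / (0.85·0.1698 + 0.4·0.8302) ≈ 0.3030

0.3030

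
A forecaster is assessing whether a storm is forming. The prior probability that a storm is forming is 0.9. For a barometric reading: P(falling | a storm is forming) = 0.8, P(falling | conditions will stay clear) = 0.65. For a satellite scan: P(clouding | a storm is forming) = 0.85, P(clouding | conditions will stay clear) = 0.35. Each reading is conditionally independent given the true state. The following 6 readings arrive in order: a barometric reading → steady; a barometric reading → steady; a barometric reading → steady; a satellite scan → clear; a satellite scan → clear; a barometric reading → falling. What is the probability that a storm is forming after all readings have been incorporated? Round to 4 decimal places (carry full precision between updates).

0.0992

After a barometric reading='steady': P(storm) = 0.2·0.9000 / (0.2·0.9000 + 0.35·0.1000) ≈ 0.8372
After a barometric reading='steady': P(storm) = 0.2·0.8372 / (0.2·0.8372 + 0.35·0.1628) ≈ 0.7461
After a barometric reading='steady': P(storm) = 0.2·0.7461 / (0.2·0.7461 + 0.35·0.2539) ≈ 0.6268
After a satellite scan='clear': P(storm) = 0.15·0.6268 / (0.15·0.6268 + 0.65·0.3732) ≈ 0.2793
After a satellite scan='clear': P(storm) = 0.15·0.2793 / (0.15·0.2793 + 0.65·0.7207) ≈ 0.0821
After a barometric reading='falling': P(storm) = 0.8·0.0821 / (0.8·0.0821 + 0.65·0.9179) ≈ 0.0992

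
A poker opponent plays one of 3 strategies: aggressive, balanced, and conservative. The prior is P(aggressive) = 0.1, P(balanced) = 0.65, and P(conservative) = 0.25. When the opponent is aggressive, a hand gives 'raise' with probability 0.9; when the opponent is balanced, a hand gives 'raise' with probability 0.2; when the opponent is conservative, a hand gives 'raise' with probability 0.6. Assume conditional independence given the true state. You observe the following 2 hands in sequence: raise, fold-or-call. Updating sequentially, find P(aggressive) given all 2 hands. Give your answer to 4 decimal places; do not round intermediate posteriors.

After 'raise': normaliser = 0.9·0.1000 + 0.2·0.6500 + 0.6·0.2500; P(aggressive) ≈ 0.2432, P(balanced) ≈ 0.3514, P(conservative) ≈ 0.4054
After 'fold-or-call': normaliser = 0.1·0.2432 + 0.8·0.3514 + 0.4·0.4054; P(aggressive) ≈ 0.0520, P(balanced) ≈ 0.6012, P(conservative) ≈ 0.3468

0.0520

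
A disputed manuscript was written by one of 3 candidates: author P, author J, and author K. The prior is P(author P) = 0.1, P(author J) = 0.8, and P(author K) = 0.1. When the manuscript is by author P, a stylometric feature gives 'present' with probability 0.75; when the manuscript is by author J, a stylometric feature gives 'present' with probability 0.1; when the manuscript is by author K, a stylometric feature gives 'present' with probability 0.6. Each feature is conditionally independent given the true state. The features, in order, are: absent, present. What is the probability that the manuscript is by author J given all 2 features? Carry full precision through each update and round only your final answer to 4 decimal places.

After 'absent': normaliser = 0.25·0.1000 + 0.9·0.8000 + 0.4·0.1000; P(author P) ≈ 0.0318, P(author J) ≈ 0.9172, P(author K) ≈ 0.0510
After 'present': normaliser = 0.75·0.0318 + 0.1·0.9172 + 0.6·0.0510; P(author P) ≈ 0.1634, P(author J) ≈ 0.6275, P(author K) ≈ 0.2092

0.6275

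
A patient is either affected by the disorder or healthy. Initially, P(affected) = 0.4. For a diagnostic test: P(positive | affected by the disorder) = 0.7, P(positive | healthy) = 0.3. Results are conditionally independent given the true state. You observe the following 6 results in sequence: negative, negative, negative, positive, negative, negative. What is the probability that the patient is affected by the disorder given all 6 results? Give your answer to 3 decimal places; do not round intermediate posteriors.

Apply Bayes' rule sequentially, carrying P(affected) forward.
After 'negative': P(affected) = 0.3·0.4000 / (0.3·0.4000 + 0.7·0.6000) ≈ 0.2222
After 'negative': P(affected) = 0.3·0.2222 / (0.3·0.2222 + 0.7·0.7778) ≈ 0.1091
After 'negative': P(affected) = 0.3·0.1091 / (0.3·0.1091 + 0.7·0.8909) ≈ 0.0499
After 'positive': P(affected) = 0.7·0.0499 / (0.7·0.0499 + 0.3·0.9501) ≈ 0.1091
After 'negative': P(affected) = 0.3·0.1091 / (0.3·0.1091 + 0.7·0.8909) ≈ 0.0499
After 'negative': P(affected) = 0.3·0.0499 / (0.3·0.0499 + 0.7·0.9501) ≈ 0.0220

0.022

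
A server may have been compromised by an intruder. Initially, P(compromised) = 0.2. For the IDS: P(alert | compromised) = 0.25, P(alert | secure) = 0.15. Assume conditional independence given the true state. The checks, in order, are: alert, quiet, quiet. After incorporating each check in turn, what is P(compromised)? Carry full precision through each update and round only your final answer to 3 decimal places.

0.245

Apply Bayes' rule sequentially, carrying P(compromised) forward.
After 'alert': P(compromised) = 0.25·0.2000 / (0.25·0.2000 + 0.15·0.8000) ≈ 0.2941
After 'quiet': P(compromised) = 0.75·0.2941 / (0.75·0.2941 + 0.85·0.7059) ≈ 0.2688
After 'quiet': P(compromised) = 0.75·0.2688 / (0.75·0.2688 + 0.85·0.7312) ≈ 0.2449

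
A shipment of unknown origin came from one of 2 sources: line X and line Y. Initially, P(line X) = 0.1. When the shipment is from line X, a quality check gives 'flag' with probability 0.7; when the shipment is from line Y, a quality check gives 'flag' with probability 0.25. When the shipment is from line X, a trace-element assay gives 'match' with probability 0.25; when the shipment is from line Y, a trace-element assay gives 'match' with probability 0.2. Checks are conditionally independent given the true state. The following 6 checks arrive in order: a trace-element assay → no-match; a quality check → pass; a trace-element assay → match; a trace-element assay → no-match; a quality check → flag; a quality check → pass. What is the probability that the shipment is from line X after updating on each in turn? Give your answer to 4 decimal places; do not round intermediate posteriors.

Apply Bayes' rule sequentially, carrying P(line X) forward.
After a trace-element assay='no-match': P(line X) = 0.75·0.1000 / (0.75·0.1000 + 0.8·0.9000) ≈ 0.0943
After a quality check='pass': P(line X) = 0.3·0.0943 / (0.3·0.0943 + 0.75·0.9057) ≈ 0.0400
After a trace-element assay='match': P(line X) = 0.25·0.0400 / (0.25·0.0400 + 0.2·0.9600) ≈ 0.0495
After a trace-element assay='no-match': P(line X) = 0.75·0.0495 / (0.75·0.0495 + 0.8·0.9505) ≈ 0.0466
After a quality check='flag': P(line X) = 0.7·0.0466 / (0.7·0.0466 + 0.25·0.9534) ≈ 0.1203
After a quality check='pass': P(line X) = 0.3·0.1203 / (0.3·0.1203 + 0.75·0.8797) ≈ 0.0519

0.0519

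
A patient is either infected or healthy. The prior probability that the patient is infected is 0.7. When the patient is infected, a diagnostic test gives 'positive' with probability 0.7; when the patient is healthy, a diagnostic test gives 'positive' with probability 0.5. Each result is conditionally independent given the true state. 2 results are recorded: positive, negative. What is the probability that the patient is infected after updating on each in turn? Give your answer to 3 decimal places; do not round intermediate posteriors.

0.662

After 'positive': P(infected) = 0.7·0.7000 / (0.7·0.7000 + 0.5·0.3000) ≈ 0.7656
After 'negative': P(infected) = 0.3·0.7656 / (0.3·0.7656 + 0.5·0.2344) ≈ 0.6622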